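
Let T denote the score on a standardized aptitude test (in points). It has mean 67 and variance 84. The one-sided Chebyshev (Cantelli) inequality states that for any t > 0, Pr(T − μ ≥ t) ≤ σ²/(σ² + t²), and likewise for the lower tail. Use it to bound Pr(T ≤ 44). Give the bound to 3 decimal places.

0.137

Here σ² = 84 and t = 23, so σ² + t² = 613.
Cantelli's bound: 84/613 = 0.1370.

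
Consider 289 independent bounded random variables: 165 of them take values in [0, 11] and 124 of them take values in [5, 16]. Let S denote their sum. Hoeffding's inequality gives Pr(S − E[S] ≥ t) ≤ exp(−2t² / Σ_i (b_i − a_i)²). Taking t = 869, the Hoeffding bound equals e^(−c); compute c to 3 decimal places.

Σ(b_i − a_i)² = 165·11² + 124·11² = 34969.
c = 2t² / 34969 = 2·869² / 34969 = 43.1903.

43.190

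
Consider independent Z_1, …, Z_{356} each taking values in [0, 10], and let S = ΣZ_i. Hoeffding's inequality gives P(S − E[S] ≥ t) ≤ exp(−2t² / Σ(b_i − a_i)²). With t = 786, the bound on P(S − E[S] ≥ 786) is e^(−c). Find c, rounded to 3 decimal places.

34.708

Σ(b_i − a_i)² = 356·(10)² = 35600.
c = 2t²/35600 = 2·786²/35600 = 34.7076.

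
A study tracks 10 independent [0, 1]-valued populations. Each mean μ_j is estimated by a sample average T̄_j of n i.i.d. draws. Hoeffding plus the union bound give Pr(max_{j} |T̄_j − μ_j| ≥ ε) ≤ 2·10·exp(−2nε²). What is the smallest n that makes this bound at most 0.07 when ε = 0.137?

Need 2·10·exp(−2nε²) ≤ 0.07, i.e. exp(−2nε²) ≤ 0.07/20.
So 2nε² ≥ ln(20/0.07) = 5.654992.
Hence n ≥ 5.654992/(2·0.137²) = 150.647.
The smallest integer n is 151.

151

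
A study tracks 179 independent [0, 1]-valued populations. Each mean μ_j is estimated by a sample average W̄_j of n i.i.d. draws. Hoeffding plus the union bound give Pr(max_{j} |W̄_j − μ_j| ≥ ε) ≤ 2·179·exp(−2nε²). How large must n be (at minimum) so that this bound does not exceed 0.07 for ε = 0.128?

261

Need 2·179·exp(−2nε²) ≤ 0.07, i.e. exp(−2nε²) ≤ 0.07/358.
So 2nε² ≥ ln(358/0.07) = 8.539793.
Hence n ≥ 8.539793/(2·0.128²) = 260.614.
The smallest integer n is 261.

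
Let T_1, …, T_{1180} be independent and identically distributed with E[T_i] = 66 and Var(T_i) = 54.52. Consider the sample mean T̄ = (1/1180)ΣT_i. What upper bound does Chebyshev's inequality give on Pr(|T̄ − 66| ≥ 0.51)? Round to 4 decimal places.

0.1776

Var(T̄) = Var(T_i)/n = 54.52/1180 = 0.046203.
Chebyshev: Pr(|T̄ − 66| ≥ 0.51) ≤ Var(T̄)/(0.51)² = 54.52/(1180·0.51²) = 0.1776.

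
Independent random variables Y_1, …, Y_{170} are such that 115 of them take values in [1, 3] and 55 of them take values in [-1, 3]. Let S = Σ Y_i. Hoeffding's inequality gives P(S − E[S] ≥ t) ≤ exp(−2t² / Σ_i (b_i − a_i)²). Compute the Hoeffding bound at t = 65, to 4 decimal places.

Σ(b_i − a_i)² = 115·2² + 55·4² = 1340.
Exponent = 2·65² / 1340 = 6.30597.
Bound = exp(−6.30597) = 0.00183.

0.0018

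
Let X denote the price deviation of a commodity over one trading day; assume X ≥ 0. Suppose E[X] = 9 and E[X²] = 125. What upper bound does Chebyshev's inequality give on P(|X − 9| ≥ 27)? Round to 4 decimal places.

0.0604

Var(X) = E[X²] − (E[X])² = 125 − 81 = 44.
Chebyshev's inequality: P(|X − μ| ≥ t) ≤ Var(X)/t² = 44/729 = 0.0604.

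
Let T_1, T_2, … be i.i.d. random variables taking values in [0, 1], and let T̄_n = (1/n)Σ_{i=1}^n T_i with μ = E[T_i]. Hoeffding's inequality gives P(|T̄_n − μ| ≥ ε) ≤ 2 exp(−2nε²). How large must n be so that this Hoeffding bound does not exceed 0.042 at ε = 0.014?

9856

Require 2·exp(−2nε²) ≤ 0.042, i.e. 2nε² ≥ ln(2/0.042) = 3.863233.
So n ≥ 3.863233 / (2·0.014²) = 9855.186.
The smallest integer n is 9856.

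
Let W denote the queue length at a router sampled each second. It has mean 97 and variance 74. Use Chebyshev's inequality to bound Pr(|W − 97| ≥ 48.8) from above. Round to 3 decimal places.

Chebyshev: Pr(|W − μ| ≥ t) ≤ Var(W)/t².
Bound = 74 / 2381.44 = 0.0311.

0.031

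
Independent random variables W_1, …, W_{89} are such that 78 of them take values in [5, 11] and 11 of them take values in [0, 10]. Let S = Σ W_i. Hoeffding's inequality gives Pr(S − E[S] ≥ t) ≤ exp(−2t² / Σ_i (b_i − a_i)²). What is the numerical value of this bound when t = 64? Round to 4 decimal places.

0.1229

Σ(b_i − a_i)² = 78·6² + 11·10² = 3908.
Exponent = 2·64² / 3908 = 2.09621.
Bound = exp(−2.09621) = 0.12292.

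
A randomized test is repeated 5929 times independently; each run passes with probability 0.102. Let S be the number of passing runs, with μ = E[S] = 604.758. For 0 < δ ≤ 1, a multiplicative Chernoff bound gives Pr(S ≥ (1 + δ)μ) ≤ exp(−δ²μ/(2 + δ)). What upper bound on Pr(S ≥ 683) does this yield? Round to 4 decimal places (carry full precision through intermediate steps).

Write 683 = (1 + δ)μ, so δ = 683/604.758 − 1 = 0.1293774…
Then the exponent is δ²μ/(2 + δ) = (683 − μ)² / (μ·(2 + δ)) = 4.753852.
Bound = exp(−4.753852) = 0.00862.

0.0086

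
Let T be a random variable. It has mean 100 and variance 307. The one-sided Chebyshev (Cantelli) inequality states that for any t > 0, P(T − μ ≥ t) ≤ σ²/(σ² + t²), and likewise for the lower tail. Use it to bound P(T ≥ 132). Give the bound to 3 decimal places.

Here σ² = 307 and t = 32, so σ² + t² = 1331.
Cantelli's bound: 307/1331 = 0.2307.

0.231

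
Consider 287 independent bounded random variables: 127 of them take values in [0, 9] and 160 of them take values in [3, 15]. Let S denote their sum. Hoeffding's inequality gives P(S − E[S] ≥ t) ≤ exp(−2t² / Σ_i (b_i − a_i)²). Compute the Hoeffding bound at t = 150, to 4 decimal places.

Σ(b_i − a_i)² = 127·9² + 160·12² = 33327.
Exponent = 2·150² / 33327 = 1.35026.
Bound = exp(−1.35026) = 0.25917.

0.2592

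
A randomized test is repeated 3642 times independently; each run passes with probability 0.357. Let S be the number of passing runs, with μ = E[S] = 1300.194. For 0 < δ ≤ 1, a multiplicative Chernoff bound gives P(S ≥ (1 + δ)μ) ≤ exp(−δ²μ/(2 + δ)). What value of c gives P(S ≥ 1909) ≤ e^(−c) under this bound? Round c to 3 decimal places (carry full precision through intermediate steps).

115.495

Write 1909 = (1 + δ)μ, so δ = 1909/1300.194 − 1 = 0.4682424…
Then the exponent is δ²μ/(2 + δ) = (1909 − μ)² / (μ·(2 + δ)) = 115.494652.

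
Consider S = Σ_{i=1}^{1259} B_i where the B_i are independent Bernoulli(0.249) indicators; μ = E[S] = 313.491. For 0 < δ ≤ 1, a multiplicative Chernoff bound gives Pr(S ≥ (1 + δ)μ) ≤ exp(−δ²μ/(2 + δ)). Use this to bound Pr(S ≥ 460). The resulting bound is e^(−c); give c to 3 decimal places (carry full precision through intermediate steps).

Write 460 = (1 + δ)μ, so δ = 460/313.491 − 1 = 0.4673467…
Then the exponent is δ²μ/(2 + δ) = (460 − μ)² / (μ·(2 + δ)) = 27.750662.

27.751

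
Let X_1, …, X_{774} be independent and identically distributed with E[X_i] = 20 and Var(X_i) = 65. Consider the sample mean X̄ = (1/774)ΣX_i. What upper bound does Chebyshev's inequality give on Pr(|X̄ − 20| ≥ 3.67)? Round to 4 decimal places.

0.0062

Var(X̄) = Var(X_i)/n = 65/774 = 0.083979.
Chebyshev: Pr(|X̄ − 20| ≥ 3.67) ≤ Var(X̄)/(3.67)² = 65/(774·3.67²) = 0.0062.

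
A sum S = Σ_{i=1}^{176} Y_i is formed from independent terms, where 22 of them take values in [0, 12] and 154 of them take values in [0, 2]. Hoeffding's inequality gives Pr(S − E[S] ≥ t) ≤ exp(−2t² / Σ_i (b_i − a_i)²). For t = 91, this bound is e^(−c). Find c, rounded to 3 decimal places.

Σ(b_i − a_i)² = 22·12² + 154·2² = 3784.
c = 2t² / 3784 = 2·91² / 3784 = 4.3768.

4.377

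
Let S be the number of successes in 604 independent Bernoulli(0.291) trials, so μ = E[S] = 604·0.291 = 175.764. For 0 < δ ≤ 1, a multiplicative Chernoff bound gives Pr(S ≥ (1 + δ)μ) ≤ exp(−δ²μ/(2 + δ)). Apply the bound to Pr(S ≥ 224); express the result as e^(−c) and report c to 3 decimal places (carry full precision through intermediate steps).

Write 224 = (1 + δ)μ, so δ = 224/175.764 − 1 = 0.2744362…
Then the exponent is δ²μ/(2 + δ) = (224 − μ)² / (μ·(2 + δ)) = 5.820213.

5.820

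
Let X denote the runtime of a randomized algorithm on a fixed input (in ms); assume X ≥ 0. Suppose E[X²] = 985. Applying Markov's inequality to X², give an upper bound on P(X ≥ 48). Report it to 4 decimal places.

0.4275

Since X ≥ 0, the event {X ≥ 48} is the same as {X² ≥ 2304}.
Markov's inequality applied to X² gives P(X² ≥ 2304) ≤ E[X²]/2304 = 985/2304 = 0.4275.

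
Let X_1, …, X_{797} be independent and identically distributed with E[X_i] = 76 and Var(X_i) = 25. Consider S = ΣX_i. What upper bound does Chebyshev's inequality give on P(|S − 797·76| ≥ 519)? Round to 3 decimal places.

0.074

Var(S) = n·Var(X_i) = 797·25 = 19925.
Chebyshev: P(|S − 797·76| ≥ 519) ≤ Var(S)/519² = 19925/269361 = 0.0740.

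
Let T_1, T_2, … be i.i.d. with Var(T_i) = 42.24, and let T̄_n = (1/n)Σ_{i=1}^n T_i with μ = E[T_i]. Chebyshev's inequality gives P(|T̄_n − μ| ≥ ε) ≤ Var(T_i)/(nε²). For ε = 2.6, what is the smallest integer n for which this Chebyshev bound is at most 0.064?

Require 42.24/(n·2.6²) ≤ 0.064, i.e. n ≥ 42.24/(0.064·2.6²) = 97.633.
The smallest integer n is 98.

98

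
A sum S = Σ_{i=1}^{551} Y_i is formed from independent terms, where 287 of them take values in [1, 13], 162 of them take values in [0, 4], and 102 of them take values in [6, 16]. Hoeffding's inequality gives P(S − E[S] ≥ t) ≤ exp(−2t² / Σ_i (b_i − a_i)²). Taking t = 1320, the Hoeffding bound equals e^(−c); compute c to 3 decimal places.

Σ(b_i − a_i)² = 287·12² + 162·4² + 102·10² = 54120.
c = 2t² / 54120 = 2·1320² / 54120 = 64.3902.

64.390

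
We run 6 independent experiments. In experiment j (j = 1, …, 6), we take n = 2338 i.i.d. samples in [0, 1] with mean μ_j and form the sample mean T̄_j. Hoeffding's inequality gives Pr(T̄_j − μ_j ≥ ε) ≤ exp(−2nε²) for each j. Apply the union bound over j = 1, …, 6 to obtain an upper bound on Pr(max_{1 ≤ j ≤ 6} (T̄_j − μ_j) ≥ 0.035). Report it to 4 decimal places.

Per-experiment Hoeffding bound: exp(−2·2338·0.035²) = exp(−5.72810) = 0.0032533.
Union bound over 6 events: 6·0.0032533 = 0.01952.

0.0195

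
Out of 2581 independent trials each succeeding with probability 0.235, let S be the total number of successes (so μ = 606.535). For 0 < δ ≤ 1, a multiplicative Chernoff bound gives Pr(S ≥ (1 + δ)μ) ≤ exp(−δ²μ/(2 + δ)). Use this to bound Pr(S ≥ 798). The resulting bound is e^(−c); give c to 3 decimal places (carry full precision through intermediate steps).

26.100

Write 798 = (1 + δ)μ, so δ = 798/606.535 − 1 = 0.3156702…
Then the exponent is δ²μ/(2 + δ) = (798 − μ)² / (μ·(2 + δ)) = 26.100344.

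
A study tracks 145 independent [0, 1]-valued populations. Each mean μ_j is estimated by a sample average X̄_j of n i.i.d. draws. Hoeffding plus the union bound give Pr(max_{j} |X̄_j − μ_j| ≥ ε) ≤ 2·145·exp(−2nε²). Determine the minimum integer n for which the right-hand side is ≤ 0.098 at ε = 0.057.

1231

Need 2·145·exp(−2nε²) ≤ 0.098, i.e. exp(−2nε²) ≤ 0.098/290.
So 2nε² ≥ ln(290/0.098) = 7.992669.
Hence n ≥ 7.992669/(2·0.057²) = 1230.020.
The smallest integer n is 1231.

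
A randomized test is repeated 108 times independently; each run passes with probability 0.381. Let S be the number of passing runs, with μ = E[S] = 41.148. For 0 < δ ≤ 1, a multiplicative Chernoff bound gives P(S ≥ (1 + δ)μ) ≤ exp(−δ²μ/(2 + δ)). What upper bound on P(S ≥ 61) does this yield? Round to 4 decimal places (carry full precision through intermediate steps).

0.0211

Write 61 = (1 + δ)μ, so δ = 61/41.148 − 1 = 0.4824536…
Then the exponent is δ²μ/(2 + δ) = (61 − μ)² / (μ·(2 + δ)) = 3.858146.
Bound = exp(−3.858146) = 0.02111.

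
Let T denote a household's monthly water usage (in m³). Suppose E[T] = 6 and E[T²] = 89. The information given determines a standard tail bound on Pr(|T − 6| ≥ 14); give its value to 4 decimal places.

The first two moments determine the variance, so Chebyshev's inequality is the sharpest standard bound available.
Var(T) = E[T²] − (E[T])² = 89 − 36 = 53.
Chebyshev's inequality: Pr(|T − μ| ≥ t) ≤ Var(T)/t² = 53/196 = 0.2704.

0.2704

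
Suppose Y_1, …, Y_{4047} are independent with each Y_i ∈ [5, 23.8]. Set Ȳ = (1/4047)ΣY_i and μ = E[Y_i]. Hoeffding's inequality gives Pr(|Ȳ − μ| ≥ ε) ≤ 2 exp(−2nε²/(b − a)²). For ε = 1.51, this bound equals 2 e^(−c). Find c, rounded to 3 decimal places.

c = 2nε²/(b − a)² = 2·4047·1.51² / 18.8² = 52.2157.

52.216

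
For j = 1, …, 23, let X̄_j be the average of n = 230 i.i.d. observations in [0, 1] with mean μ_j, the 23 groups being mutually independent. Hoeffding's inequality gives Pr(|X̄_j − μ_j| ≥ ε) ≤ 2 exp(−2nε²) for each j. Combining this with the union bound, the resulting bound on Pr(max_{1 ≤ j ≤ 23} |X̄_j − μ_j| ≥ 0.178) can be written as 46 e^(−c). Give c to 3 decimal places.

Union bound over the 23 events: Pr(max_{1 ≤ j ≤ 23} |X̄_j − μ_j| ≥ 0.178) ≤ 23·2·exp(−2nε²) = 46 exp(−2·230·0.178²).
So c = 2·230·0.178² = 14.5746.

14.575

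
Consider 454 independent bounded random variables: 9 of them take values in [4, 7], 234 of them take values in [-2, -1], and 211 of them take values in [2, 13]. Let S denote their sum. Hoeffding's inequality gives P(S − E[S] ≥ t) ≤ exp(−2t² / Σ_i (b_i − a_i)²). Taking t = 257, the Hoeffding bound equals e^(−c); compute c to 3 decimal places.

Σ(b_i − a_i)² = 9·3² + 234·1² + 211·11² = 25846.
c = 2t² / 25846 = 2·257² / 25846 = 5.1110.

5.111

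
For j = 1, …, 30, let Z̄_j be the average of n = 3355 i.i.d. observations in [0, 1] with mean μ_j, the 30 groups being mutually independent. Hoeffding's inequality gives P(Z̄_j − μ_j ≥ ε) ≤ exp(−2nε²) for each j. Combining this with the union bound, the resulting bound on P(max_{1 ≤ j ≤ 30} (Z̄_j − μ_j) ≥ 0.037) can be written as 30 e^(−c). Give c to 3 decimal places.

9.186

Union bound over the 30 events: P(max_{1 ≤ j ≤ 30} (Z̄_j − μ_j) ≥ 0.037) ≤ 30·exp(−2nε²) = 30 exp(−2·3355·0.037²).
So c = 2·3355·0.037² = 9.1860.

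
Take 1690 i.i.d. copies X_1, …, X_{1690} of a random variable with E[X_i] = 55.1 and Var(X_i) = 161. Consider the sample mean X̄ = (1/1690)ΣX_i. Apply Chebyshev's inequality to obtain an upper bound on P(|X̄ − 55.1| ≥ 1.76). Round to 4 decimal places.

Var(X̄) = Var(X_i)/n = 161/1690 = 0.095266.
Chebyshev: P(|X̄ − 55.1| ≥ 1.76) ≤ Var(X̄)/(1.76)² = 161/(1690·1.76²) = 0.0308.

0.0308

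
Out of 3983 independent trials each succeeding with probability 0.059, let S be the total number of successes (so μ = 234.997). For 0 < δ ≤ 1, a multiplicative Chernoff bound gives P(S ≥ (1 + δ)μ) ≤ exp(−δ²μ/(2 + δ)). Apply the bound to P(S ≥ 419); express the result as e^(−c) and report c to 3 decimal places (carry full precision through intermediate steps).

Write 419 = (1 + δ)μ, so δ = 419/234.997 − 1 = 0.7830015…
Then the exponent is δ²μ/(2 + δ) = (419 − μ)² / (μ·(2 + δ)) = 51.769510.

51.770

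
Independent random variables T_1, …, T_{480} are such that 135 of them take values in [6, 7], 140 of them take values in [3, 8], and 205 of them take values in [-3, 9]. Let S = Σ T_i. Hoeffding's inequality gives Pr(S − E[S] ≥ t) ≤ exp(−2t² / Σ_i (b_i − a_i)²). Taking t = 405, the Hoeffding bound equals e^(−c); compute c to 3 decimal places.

9.894

Σ(b_i − a_i)² = 135·1² + 140·5² + 205·12² = 33155.
c = 2t² / 33155 = 2·405² / 33155 = 9.8944.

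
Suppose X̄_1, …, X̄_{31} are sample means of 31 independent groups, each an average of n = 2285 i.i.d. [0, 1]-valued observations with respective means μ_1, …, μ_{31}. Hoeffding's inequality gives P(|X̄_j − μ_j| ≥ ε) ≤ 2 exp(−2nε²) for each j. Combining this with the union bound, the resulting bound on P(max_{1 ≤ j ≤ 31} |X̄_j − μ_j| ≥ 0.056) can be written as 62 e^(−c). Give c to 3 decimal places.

Union bound over the 31 events: P(max_{1 ≤ j ≤ 31} |X̄_j − μ_j| ≥ 0.056) ≤ 31·2·exp(−2nε²) = 62 exp(−2·2285·0.056²).
So c = 2·2285·0.056² = 14.3315.

14.332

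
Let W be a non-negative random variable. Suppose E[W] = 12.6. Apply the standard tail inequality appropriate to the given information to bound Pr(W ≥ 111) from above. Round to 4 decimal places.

Only the mean of a non-negative variable is known, so Markov's inequality is the applicable tail bound.
Markov's inequality: for a non-negative random variable, Pr(W ≥ a) ≤ E[W]/a.
Here E[W] = 12.6 and a = 111, so the bound is 12.6/111 = 0.1135.

0.1135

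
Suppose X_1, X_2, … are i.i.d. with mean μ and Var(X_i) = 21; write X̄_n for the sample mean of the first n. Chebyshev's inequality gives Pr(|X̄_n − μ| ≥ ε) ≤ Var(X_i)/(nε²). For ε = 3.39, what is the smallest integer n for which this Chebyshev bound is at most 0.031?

59

Require 21/(n·3.39²) ≤ 0.031, i.e. n ≥ 21/(0.031·3.39²) = 58.947.
The smallest integer n is 59.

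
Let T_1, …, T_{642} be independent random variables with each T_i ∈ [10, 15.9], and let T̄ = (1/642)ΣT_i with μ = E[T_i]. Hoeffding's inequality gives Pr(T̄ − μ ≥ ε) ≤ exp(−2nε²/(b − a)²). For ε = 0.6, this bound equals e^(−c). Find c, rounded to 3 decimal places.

13.279

c = 2nε²/(b − a)² = 2·642·0.6² / 5.9² = 13.2789.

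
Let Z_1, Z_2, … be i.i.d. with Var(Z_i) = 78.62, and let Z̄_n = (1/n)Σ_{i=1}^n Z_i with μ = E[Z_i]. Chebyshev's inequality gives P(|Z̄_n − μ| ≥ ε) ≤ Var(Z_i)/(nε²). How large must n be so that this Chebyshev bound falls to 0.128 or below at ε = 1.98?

Require 78.62/(n·1.98²) ≤ 0.128, i.e. n ≥ 78.62/(0.128·1.98²) = 156.672.
The smallest integer n is 157.

157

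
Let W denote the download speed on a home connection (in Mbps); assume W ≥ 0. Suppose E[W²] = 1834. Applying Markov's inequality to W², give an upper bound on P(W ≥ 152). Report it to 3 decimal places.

0.079

Since W ≥ 0, the event {W ≥ 152} is the same as {W² ≥ 23104}.
Markov's inequality applied to W² gives P(W² ≥ 23104) ≤ E[W²]/23104 = 1834/23104 = 0.0794.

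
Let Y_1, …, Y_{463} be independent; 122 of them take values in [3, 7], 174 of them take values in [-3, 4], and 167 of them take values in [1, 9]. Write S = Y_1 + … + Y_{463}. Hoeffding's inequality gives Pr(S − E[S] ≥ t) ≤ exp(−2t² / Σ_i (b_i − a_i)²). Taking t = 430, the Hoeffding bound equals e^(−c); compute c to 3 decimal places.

17.471

Σ(b_i − a_i)² = 122·4² + 174·7² + 167·8² = 21166.
c = 2t² / 21166 = 2·430² / 21166 = 17.4714.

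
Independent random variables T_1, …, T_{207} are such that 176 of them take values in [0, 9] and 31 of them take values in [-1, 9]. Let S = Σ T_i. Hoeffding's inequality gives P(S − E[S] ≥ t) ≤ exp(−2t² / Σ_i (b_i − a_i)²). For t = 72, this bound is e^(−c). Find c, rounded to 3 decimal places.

Σ(b_i − a_i)² = 176·9² + 31·10² = 17356.
c = 2t² / 17356 = 2·72² / 17356 = 0.5974.

0.597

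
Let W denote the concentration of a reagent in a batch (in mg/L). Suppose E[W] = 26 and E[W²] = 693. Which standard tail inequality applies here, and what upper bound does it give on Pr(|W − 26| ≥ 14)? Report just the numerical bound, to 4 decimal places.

0.0867

The first two moments determine the variance, so Chebyshev's inequality is the sharpest standard bound available.
Var(W) = E[W²] − (E[W])² = 693 − 676 = 17.
Chebyshev's inequality: Pr(|W − μ| ≥ t) ≤ Var(W)/t² = 17/196 = 0.0867.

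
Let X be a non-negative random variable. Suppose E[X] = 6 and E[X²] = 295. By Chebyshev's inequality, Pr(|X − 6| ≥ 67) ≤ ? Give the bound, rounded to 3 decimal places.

Var(X) = E[X²] − (E[X])² = 295 − 36 = 259.
Chebyshev's inequality: Pr(|X − μ| ≥ t) ≤ Var(X)/t² = 259/4489 = 0.0577.

0.058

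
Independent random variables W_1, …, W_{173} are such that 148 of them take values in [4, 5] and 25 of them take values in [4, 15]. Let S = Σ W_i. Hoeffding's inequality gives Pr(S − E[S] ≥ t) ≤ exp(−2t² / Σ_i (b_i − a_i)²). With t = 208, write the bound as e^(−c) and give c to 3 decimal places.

27.270

Σ(b_i − a_i)² = 148·1² + 25·11² = 3173.
c = 2t² / 3173 = 2·208² / 3173 = 27.2701.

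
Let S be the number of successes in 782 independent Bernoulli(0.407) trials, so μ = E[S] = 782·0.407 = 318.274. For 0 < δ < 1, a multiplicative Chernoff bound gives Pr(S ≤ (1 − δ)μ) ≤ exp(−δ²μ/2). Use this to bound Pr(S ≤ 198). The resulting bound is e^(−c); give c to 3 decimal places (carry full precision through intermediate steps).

22.725

Write 198 = (1 − δ)μ, so δ = 1 − 198/318.274 = 0.3778945…
Then the exponent is δ²μ/2 = (μ − 198)²/(2μ) = 22.725443.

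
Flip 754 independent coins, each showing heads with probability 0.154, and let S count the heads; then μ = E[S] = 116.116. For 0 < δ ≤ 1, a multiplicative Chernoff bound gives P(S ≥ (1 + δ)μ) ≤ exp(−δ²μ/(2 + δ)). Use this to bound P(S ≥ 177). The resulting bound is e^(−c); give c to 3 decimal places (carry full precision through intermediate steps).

12.646

Write 177 = (1 + δ)μ, so δ = 177/116.116 − 1 = 0.5243377…
Then the exponent is δ²μ/(2 + δ) = (177 − μ)² / (μ·(2 + δ)) = 12.646398.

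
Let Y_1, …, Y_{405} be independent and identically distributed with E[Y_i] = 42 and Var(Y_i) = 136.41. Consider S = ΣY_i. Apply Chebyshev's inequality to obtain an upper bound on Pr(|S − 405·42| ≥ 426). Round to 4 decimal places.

0.3044

Var(S) = n·Var(Y_i) = 405·136.41 = 55246.05.
Chebyshev: Pr(|S − 405·42| ≥ 426) ≤ Var(S)/426² = 55246.05/181476 = 0.3044.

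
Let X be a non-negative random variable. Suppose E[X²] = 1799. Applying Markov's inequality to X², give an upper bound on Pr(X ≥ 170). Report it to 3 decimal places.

0.062

Since X ≥ 0, the event {X ≥ 170} is the same as {X² ≥ 28900}.
Markov's inequality applied to X² gives Pr(X² ≥ 28900) ≤ E[X²]/28900 = 1799/28900 = 0.0622.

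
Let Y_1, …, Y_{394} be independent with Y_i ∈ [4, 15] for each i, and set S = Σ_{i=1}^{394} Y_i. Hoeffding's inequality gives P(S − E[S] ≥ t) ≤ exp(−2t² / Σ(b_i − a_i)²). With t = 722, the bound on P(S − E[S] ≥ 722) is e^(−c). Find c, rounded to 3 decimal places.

Σ(b_i − a_i)² = 394·(11)² = 47674.
c = 2t²/47674 = 2·722²/47674 = 21.8687.

21.869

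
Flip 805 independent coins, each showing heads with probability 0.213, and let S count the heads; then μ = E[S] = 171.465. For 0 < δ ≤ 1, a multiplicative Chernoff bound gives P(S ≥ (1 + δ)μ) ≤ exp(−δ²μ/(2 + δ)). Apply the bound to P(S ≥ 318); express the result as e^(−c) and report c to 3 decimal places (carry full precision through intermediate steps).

43.869

Write 318 = (1 + δ)μ, so δ = 318/171.465 − 1 = 0.8546059…
Then the exponent is δ²μ/(2 + δ) = (318 − μ)² / (μ·(2 + δ)) = 43.869339.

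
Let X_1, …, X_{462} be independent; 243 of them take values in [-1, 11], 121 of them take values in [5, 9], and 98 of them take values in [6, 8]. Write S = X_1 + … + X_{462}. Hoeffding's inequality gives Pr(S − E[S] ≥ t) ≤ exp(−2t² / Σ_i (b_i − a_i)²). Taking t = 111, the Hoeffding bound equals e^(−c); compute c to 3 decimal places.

Σ(b_i − a_i)² = 243·12² + 121·4² + 98·2² = 37320.
c = 2t² / 37320 = 2·111² / 37320 = 0.6603.

0.660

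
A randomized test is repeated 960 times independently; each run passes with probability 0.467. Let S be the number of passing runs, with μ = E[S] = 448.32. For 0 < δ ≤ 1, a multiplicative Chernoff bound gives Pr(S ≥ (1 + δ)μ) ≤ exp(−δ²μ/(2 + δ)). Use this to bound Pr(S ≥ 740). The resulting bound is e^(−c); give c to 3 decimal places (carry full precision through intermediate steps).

71.595

Write 740 = (1 + δ)μ, so δ = 740/448.32 − 1 = 0.6506067…
Then the exponent is δ²μ/(2 + δ) = (740 − μ)² / (μ·(2 + δ)) = 71.594539.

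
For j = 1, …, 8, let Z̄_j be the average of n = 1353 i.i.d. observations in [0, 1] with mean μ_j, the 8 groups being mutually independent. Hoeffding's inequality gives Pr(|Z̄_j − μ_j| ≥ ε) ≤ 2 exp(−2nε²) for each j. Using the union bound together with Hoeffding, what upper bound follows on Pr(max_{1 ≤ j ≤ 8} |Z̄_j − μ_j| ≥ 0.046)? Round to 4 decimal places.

Per-experiment Hoeffding bound: 2·exp(−2·1353·0.046²) = 2·exp(−5.72590) = 0.0065209.
Union bound over 8 events: 8·0.0065209 = 0.05217.

0.0522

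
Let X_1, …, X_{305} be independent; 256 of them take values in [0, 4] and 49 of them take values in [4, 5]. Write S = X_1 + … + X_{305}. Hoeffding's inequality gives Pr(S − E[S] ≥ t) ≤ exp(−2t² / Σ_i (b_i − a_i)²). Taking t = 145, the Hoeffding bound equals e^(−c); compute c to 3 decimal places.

10.145

Σ(b_i − a_i)² = 256·4² + 49·1² = 4145.
c = 2t² / 4145 = 2·145² / 4145 = 10.1448.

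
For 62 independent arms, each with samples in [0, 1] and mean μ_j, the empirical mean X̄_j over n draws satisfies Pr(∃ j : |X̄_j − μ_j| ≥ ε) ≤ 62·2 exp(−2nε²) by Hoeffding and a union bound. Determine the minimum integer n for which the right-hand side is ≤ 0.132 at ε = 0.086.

463

Need 2·62·exp(−2nε²) ≤ 0.132, i.e. exp(−2nε²) ≤ 0.132/124.
So 2nε² ≥ ln(124/0.132) = 6.845235.
Hence n ≥ 6.845235/(2·0.086²) = 462.766.
The smallest integer n is 463.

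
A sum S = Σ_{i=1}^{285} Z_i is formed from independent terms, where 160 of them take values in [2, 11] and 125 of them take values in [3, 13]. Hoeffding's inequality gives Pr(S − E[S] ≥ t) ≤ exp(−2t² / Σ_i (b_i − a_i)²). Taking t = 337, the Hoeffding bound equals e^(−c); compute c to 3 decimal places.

8.921

Σ(b_i − a_i)² = 160·9² + 125·10² = 25460.
c = 2t² / 25460 = 2·337² / 25460 = 8.9214.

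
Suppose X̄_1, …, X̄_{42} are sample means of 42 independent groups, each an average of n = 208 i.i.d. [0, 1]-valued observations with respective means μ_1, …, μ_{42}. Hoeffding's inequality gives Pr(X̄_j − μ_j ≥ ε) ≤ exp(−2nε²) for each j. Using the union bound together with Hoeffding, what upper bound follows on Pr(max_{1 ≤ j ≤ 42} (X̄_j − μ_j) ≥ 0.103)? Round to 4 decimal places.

0.5088

Per-experiment Hoeffding bound: exp(−2·208·0.103²) = exp(−4.41334) = 0.012115.
Union bound over 42 events: 42·0.012115 = 0.50881.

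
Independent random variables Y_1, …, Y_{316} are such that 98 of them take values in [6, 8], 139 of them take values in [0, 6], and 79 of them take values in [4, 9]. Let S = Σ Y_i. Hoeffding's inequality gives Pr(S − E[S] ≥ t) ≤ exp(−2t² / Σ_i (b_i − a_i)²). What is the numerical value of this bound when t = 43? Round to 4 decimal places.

Σ(b_i − a_i)² = 98·2² + 139·6² + 79·5² = 7371.
Exponent = 2·43² / 7371 = 0.50170.
Bound = exp(−0.50170) = 0.60550.

0.6055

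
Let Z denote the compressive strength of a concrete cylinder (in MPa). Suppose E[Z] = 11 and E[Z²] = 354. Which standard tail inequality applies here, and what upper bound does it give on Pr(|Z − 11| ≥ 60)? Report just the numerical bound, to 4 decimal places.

0.0647

The first two moments determine the variance, so Chebyshev's inequality is the sharpest standard bound available.
Var(Z) = E[Z²] − (E[Z])² = 354 − 121 = 233.
Chebyshev's inequality: Pr(|Z − μ| ≥ t) ≤ Var(Z)/t² = 233/3600 = 0.0647.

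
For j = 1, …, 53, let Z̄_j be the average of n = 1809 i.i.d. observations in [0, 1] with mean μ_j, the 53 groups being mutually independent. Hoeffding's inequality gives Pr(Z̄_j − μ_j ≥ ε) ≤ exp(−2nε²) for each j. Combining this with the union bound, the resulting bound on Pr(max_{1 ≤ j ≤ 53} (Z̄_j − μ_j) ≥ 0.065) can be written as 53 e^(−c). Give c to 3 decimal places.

Union bound over the 53 events: Pr(max_{1 ≤ j ≤ 53} (Z̄_j − μ_j) ≥ 0.065) ≤ 53·exp(−2nε²) = 53 exp(−2·1809·0.065²).
So c = 2·1809·0.065² = 15.2860.

15.286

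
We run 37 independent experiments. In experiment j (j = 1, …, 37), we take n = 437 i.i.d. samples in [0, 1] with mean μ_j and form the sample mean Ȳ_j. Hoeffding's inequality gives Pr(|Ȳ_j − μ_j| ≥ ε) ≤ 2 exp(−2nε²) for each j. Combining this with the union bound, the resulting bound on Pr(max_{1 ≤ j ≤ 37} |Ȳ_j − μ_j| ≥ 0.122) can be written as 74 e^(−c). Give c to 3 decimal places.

13.009

Union bound over the 37 events: Pr(max_{1 ≤ j ≤ 37} |Ȳ_j − μ_j| ≥ 0.122) ≤ 37·2·exp(−2nε²) = 74 exp(−2·437·0.122²).
So c = 2·437·0.122² = 13.0086.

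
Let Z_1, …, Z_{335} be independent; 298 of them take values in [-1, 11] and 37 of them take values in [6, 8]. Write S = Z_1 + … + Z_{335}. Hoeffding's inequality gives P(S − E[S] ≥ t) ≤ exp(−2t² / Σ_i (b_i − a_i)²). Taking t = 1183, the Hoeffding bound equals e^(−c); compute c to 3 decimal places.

65.002

Σ(b_i − a_i)² = 298·12² + 37·2² = 43060.
c = 2t² / 43060 = 2·1183² / 43060 = 65.0018.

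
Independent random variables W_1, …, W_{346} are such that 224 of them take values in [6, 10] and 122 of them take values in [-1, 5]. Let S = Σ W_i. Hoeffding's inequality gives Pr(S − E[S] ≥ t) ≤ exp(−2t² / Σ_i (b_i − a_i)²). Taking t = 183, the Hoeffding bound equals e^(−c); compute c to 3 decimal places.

8.397

Σ(b_i − a_i)² = 224·4² + 122·6² = 7976.
c = 2t² / 7976 = 2·183² / 7976 = 8.3974.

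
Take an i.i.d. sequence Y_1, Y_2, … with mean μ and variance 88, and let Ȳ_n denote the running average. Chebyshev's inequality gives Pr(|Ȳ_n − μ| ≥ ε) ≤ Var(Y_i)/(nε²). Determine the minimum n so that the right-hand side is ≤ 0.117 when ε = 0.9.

929

Require 88/(n·0.9²) ≤ 0.117, i.e. n ≥ 88/(0.117·0.9²) = 928.564.
The smallest integer n is 929.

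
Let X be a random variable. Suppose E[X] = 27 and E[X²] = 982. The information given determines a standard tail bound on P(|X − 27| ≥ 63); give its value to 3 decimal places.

0.064

The first two moments determine the variance, so Chebyshev's inequality is the sharpest standard bound available.
Var(X) = E[X²] − (E[X])² = 982 − 729 = 253.
Chebyshev's inequality: P(|X − μ| ≥ t) ≤ Var(X)/t² = 253/3969 = 0.0637.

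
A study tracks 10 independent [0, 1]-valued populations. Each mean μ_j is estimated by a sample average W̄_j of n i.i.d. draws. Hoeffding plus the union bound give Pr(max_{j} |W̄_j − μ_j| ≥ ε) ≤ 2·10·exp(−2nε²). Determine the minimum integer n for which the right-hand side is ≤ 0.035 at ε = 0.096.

Need 2·10·exp(−2nε²) ≤ 0.035, i.e. exp(−2nε²) ≤ 0.035/20.
So 2nε² ≥ ln(20/0.035) = 6.348139.
Hence n ≥ 6.348139/(2·0.096²) = 344.409.
The smallest integer n is 345.

345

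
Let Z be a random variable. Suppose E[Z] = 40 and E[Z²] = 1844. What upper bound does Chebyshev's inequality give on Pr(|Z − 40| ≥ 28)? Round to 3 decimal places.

Var(Z) = E[Z²] − (E[Z])² = 1844 − 1600 = 244.
Chebyshev's inequality: Pr(|Z − μ| ≥ t) ≤ Var(Z)/t² = 244/784 = 0.3112.

0.311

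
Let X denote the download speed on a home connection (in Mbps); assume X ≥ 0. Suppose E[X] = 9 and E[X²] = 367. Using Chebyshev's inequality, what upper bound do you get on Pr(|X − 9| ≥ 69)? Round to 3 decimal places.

0.060

Var(X) = E[X²] − (E[X])² = 367 − 81 = 286.
Chebyshev's inequality: Pr(|X − μ| ≥ t) ≤ Var(X)/t² = 286/4761 = 0.0601.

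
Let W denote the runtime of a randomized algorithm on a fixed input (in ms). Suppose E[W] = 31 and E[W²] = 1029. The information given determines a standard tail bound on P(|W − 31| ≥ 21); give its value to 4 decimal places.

0.1542

The first two moments determine the variance, so Chebyshev's inequality is the sharpest standard bound available.
Var(W) = E[W²] − (E[W])² = 1029 − 961 = 68.
Chebyshev's inequality: P(|W − μ| ≥ t) ≤ Var(W)/t² = 68/441 = 0.1542.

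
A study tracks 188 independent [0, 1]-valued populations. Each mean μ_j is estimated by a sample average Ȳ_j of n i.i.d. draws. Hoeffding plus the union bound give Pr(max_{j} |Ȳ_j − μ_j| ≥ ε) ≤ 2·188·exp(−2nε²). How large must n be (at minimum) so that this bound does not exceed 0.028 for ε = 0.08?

743

Need 2·188·exp(−2nε²) ≤ 0.028, i.e. exp(−2nε²) ≤ 0.028/376.
So 2nε² ≥ ln(376/0.028) = 9.505140.
Hence n ≥ 9.505140/(2·0.08²) = 742.589.
The smallest integer n is 743.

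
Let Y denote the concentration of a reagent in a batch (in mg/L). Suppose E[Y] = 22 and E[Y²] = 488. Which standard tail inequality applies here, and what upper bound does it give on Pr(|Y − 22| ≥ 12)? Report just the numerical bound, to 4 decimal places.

0.0278

The first two moments determine the variance, so Chebyshev's inequality is the sharpest standard bound available.
Var(Y) = E[Y²] − (E[Y])² = 488 − 484 = 4.
Chebyshev's inequality: Pr(|Y − μ| ≥ t) ≤ Var(Y)/t² = 4/144 = 0.0278.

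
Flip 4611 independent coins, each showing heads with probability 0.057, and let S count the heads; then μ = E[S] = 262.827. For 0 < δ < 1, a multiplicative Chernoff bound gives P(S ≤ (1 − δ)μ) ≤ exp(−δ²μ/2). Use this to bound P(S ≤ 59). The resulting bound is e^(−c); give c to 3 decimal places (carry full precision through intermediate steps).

Write 59 = (1 − δ)μ, so δ = 1 − 59/262.827 = 0.7755177…
Then the exponent is δ²μ/2 = (μ − 59)²/(2μ) = 79.035727.

79.036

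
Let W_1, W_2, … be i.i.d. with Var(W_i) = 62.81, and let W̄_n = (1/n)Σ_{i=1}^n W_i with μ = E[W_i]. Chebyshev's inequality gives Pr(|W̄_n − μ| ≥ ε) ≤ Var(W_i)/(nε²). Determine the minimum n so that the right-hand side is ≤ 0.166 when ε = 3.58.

Require 62.81/(n·3.58²) ≤ 0.166, i.e. n ≥ 62.81/(0.166·3.58²) = 29.523.
The smallest integer n is 30.

30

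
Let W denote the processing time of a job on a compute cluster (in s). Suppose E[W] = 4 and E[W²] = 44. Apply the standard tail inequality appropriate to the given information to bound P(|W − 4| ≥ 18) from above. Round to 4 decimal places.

0.0864

The first two moments determine the variance, so Chebyshev's inequality is the sharpest standard bound available.
Var(W) = E[W²] − (E[W])² = 44 − 16 = 28.
Chebyshev's inequality: P(|W − μ| ≥ t) ≤ Var(W)/t² = 28/324 = 0.0864.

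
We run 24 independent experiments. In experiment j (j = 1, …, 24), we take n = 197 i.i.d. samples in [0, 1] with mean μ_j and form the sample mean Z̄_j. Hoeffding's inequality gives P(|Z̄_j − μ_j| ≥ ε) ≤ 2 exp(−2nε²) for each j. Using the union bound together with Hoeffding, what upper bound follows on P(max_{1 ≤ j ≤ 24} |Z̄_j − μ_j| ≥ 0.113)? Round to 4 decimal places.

Per-experiment Hoeffding bound: 2·exp(−2·197·0.113²) = 2·exp(−5.03099) = 0.013065.
Union bound over 24 events: 24·0.013065 = 0.31355.

0.3136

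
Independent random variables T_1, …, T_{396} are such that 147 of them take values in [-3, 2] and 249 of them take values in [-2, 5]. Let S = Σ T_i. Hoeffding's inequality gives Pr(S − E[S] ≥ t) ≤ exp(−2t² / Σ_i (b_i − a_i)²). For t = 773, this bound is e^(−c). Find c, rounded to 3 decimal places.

Σ(b_i − a_i)² = 147·5² + 249·7² = 15876.
c = 2t² / 15876 = 2·773² / 15876 = 75.2745.

75.275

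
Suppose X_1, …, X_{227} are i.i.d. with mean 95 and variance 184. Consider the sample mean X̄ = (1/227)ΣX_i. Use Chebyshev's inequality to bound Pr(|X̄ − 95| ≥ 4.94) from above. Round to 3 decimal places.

Var(X̄) = Var(X_i)/n = 184/227 = 0.81057.
Chebyshev: Pr(|X̄ − 95| ≥ 4.94) ≤ Var(X̄)/(4.94)² = 184/(227·4.94²) = 0.0332.

0.033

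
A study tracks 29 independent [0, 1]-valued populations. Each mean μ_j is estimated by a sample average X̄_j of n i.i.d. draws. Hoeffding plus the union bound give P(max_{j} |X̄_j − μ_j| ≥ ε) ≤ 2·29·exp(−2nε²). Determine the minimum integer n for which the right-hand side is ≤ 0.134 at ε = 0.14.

Need 2·29·exp(−2nε²) ≤ 0.134, i.e. exp(−2nε²) ≤ 0.134/58.
So 2nε² ≥ ln(58/0.134) = 6.070358.
Hence n ≥ 6.070358/(2·0.14²) = 154.856.
The smallest integer n is 155.

155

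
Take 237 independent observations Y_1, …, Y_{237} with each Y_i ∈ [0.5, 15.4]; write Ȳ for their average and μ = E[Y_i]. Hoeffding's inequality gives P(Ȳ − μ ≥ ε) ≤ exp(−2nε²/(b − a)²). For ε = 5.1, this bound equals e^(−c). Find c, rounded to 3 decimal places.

55.532

c = 2nε²/(b − a)² = 2·237·5.1² / 14.9² = 55.5324.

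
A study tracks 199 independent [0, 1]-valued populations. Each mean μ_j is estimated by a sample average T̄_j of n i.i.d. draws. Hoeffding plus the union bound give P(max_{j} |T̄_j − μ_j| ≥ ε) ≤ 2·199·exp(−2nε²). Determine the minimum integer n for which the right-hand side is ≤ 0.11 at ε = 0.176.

133

Need 2·199·exp(−2nε²) ≤ 0.11, i.e. exp(−2nε²) ≤ 0.11/398.
So 2nε² ≥ ln(398/0.11) = 8.193727.
Hence n ≥ 8.193727/(2·0.176²) = 132.259.
The smallest integer n is 133.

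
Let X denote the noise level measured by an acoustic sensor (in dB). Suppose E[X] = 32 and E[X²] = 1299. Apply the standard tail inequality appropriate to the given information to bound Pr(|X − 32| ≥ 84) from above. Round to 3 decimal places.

0.039

The first two moments determine the variance, so Chebyshev's inequality is the sharpest standard bound available.
Var(X) = E[X²] − (E[X])² = 1299 − 1024 = 275.
Chebyshev's inequality: Pr(|X − μ| ≥ t) ≤ Var(X)/t² = 275/7056 = 0.0390.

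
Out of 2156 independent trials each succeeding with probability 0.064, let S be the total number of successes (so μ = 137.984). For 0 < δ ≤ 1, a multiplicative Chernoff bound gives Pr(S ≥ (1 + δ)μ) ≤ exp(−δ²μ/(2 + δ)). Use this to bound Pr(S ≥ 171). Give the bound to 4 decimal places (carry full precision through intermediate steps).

Write 171 = (1 + δ)μ, so δ = 171/137.984 − 1 = 0.2392741…
Then the exponent is δ²μ/(2 + δ) = (171 − μ)² / (μ·(2 + δ)) = 3.527873.
Bound = exp(−3.527873) = 0.02937.

0.0294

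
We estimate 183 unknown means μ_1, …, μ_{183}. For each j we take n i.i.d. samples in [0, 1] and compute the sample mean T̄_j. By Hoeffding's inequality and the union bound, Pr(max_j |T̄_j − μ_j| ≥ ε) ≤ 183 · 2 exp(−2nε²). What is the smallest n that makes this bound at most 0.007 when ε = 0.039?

3572

Need 2·183·exp(−2nε²) ≤ 0.007, i.e. exp(−2nε²) ≤ 0.007/366.
So 2nε² ≥ ln(366/0.007) = 10.864478.
Hence n ≥ 10.864478/(2·0.039²) = 3571.492.
The smallest integer n is 3572.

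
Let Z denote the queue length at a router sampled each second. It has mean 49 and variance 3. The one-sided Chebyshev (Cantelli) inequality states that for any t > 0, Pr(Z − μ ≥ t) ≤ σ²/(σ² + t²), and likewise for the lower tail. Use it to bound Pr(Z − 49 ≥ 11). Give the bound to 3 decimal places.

Here σ² = 3 and t = 11, so σ² + t² = 124.
Cantelli's bound: 3/124 = 0.0242.

0.024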